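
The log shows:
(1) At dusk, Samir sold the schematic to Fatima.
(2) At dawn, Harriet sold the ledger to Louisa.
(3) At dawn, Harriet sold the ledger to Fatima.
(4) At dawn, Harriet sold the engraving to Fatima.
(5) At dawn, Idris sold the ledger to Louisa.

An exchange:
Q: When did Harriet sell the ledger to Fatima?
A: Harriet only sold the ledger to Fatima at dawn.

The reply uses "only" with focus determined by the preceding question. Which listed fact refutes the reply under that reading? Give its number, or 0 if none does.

The question "When did ...?" targets the setting, so in the reply the focus falls on "at dawn".
So "only" ranges over settings; the rest (Harriet as agent and the ledger as thing and Fatima as recipient) is presupposed.
No listed fact shares that background with another setting. Nothing contradicts the reply.
(Fact (4) would refute a reading with focus on the thing — but that is not what the question asks.)

0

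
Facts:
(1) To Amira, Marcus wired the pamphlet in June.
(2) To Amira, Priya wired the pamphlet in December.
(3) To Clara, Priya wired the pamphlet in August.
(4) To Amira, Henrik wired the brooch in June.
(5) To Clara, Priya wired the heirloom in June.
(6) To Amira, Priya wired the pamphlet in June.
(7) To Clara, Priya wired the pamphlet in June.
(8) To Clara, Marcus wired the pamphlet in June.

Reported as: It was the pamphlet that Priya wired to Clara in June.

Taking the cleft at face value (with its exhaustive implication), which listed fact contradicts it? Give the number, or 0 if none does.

Focus of the cleft: "the pamphlet" (the thing). Presupposed background: Priya as agent and Clara as recipient and in June as setting.
The exhaustive reading says no other thing fits that background.
Fact (5) shares the background but with thing = the heirloom; exhaustivity is violated.

5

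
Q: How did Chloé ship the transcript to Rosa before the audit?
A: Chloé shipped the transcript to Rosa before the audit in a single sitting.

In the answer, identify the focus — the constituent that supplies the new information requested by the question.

The wh-word "how" asks about the manner.
In the answer, "Chloé", "the transcript", "to Rosa" and "before the audit" are given — repeated from the question.
The constituent filling the manner gap is "in a single sitting"; that is the focus and would carry nuclear stress.

in a single sitting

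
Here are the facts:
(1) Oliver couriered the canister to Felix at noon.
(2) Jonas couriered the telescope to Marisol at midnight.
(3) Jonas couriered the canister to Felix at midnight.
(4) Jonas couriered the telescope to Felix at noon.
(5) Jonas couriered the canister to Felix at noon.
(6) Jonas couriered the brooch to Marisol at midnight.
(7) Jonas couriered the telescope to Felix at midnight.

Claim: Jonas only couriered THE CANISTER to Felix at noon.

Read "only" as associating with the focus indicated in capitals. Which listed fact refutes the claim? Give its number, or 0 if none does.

Focus (in capitals) is "the canister" — the thing. "Only" excludes alternative things while holding fixed agent = Jonas, recipient = Felix, setting = at noon.
Fact (4) shares the background but differs in thing (the telescope) — a counterexample.

4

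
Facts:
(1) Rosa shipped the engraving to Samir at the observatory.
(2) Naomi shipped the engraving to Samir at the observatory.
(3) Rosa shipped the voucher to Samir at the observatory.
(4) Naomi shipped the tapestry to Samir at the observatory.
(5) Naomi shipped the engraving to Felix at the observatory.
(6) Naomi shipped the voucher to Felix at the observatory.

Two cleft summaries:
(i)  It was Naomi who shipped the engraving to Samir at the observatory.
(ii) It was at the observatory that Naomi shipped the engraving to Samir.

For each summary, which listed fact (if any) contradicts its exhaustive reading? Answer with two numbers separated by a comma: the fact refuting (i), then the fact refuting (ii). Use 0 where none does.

1, 0

(i): focus "Naomi". Looking for thing = the engraving, recipient = Samir, setting = at the observatory with some other agent — fact (1) has Rosa there. Refuted.
(ii): focus "at the observatory". No fact shares agent = Naomi, thing = the engraving, recipient = Samir with a different setting. 0.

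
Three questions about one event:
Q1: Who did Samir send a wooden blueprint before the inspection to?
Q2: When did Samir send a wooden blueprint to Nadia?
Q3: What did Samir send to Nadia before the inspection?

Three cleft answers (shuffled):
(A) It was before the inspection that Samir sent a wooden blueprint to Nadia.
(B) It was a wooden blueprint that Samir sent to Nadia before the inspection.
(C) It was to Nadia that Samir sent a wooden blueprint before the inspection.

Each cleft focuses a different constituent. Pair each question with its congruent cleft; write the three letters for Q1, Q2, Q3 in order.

CAB

Q1 asks about the recipient; cleft (C) focuses "to Nadia", which is the recipient — so Q1 → C.
Q2 asks about the time; cleft (A) focuses "before the inspection", which is the time — so Q2 → A.
Q3 asks about the direct object; cleft (B) focuses "a wooden blueprint", which is the direct object — so Q3 → B.
Mapping: Q1→C, Q2→A, Q3→B.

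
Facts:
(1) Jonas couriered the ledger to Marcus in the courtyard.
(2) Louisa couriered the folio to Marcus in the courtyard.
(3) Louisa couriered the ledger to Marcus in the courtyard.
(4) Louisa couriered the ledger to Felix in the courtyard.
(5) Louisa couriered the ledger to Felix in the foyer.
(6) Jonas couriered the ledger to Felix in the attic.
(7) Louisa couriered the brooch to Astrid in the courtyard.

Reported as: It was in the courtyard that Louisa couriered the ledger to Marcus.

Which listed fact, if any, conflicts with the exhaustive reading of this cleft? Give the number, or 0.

0

Focus of the cleft: "in the courtyard" (the setting). Presupposed background: agent = Louisa, thing = the ledger, recipient = Marcus.
Exhaustivity: in the courtyard is the only setting satisfying that background.
No listed fact matches the background with a different setting. Exhaustivity holds.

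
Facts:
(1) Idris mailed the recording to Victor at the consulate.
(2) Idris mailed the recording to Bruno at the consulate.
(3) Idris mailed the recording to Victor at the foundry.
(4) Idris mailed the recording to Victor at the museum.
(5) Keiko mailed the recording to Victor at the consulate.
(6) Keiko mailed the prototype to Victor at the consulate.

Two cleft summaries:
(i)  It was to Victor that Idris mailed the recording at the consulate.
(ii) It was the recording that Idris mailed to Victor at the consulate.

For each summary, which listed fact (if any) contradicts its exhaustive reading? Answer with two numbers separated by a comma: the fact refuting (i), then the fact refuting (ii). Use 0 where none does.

2, 0

Summary (i) focuses "Victor" (the recipient); background Idris as agent and the recording as thing and at the consulate as setting. Fact (2) matches that background with recipient = Bruno — refutes (i).
Summary (ii) focuses "the recording" (the thing); background Idris as agent and Victor as recipient and at the consulate as setting. No fact matches that background with a different thing, so 0.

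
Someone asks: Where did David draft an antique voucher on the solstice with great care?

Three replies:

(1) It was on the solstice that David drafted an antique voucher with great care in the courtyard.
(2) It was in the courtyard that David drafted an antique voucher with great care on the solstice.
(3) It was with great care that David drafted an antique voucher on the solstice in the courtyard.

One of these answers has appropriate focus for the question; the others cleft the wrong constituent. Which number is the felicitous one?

The question word "where" targets the location.
Option (1) clefts "on the solstice" — the time, not what was asked.
Option (2) clefts "in the courtyard" — that matches what the question asks about.
Option (3) clefts "with great care" — the manner, not what was asked.
So the congruent reply is (2).

2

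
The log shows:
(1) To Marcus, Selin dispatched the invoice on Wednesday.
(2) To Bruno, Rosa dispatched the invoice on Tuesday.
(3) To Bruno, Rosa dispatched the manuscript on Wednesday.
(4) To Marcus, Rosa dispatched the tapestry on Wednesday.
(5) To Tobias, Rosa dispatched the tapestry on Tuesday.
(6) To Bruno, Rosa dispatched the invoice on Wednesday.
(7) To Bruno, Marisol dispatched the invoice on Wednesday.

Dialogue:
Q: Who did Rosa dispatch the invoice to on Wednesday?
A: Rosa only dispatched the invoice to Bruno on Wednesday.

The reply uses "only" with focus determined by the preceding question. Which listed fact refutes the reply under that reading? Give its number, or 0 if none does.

Answering "Who did ... to ...?" puts focus on the recipient — here, "Bruno".
So "only" ranges over recipients; the rest (same agent, thing, setting (Rosa / the invoice / on Wednesday)) is presupposed.
No fact keeps same agent, thing, setting (Rosa / the invoice / on Wednesday) while changing the recipient; every other fact differs on something backgrounded. The reply stands.
(Fact (2) would refute a reading with focus on the setting — but that is not what the question asks.)

0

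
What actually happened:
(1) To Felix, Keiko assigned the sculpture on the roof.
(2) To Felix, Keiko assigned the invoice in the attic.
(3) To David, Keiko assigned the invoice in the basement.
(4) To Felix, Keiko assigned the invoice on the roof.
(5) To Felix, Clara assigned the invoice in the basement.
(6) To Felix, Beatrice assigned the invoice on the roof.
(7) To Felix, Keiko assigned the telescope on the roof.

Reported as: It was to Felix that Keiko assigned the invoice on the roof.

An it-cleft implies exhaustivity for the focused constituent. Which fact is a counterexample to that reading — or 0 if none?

0

Focus of the cleft: "Felix" (the recipient). Presupposed background: Keiko as agent and the invoice as thing and on the roof as setting.
The exhaustive reading says no other recipient fits that background.
No listed fact matches the background with a different recipient. Exhaustivity holds.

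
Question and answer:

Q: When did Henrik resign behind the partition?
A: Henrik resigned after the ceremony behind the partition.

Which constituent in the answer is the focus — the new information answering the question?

The wh-word "when" asks about the time.
In the answer, "Henrik" and "behind the partition" are given — repeated from the question.
The constituent filling the time gap is "after the ceremony"; that is the focus and would carry nuclear stress.

after the ceremony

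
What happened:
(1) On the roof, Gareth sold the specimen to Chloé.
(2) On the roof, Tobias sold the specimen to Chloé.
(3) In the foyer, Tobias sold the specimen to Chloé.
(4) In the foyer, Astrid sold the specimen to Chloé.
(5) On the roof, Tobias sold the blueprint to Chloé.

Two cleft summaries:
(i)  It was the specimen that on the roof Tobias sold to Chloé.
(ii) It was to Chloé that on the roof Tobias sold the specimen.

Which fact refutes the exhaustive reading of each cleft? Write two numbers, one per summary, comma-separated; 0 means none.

5, 0

(i): focus "the specimen". Looking for Tobias as agent and Chloé as recipient and on the roof as setting with some other thing — fact (5) has the blueprint there. Refuted.
(ii): focus "Chloé". No fact shares Tobias as agent and the specimen as thing and on the roof as setting with a different recipient. 0.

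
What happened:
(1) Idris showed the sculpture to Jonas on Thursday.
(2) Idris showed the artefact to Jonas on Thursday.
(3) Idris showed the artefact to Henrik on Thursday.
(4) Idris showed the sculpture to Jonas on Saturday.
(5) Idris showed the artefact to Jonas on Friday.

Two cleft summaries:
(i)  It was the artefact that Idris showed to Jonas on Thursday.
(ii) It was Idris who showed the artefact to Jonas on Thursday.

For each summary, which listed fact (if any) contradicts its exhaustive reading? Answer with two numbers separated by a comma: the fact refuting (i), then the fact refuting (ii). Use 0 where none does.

1, 0

(i): focus "the artefact". Looking for Idris as agent and Jonas as recipient and on Thursday as setting with some other thing — fact (1) has the sculpture there. Refuted.
(ii): focus "Idris". No fact shares the artefact as thing and Jonas as recipient and on Thursday as setting with a different agent. 0.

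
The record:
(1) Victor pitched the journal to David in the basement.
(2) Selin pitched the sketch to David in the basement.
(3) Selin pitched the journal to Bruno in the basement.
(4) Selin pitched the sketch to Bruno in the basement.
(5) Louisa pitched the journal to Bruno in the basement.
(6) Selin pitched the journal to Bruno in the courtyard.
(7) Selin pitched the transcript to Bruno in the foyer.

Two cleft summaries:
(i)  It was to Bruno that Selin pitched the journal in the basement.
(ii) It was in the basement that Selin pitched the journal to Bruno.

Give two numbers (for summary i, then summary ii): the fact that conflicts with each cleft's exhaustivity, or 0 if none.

(i): focus "Bruno". No fact shares same agent, thing, setting (Selin / the journal / in the basement) with a different recipient. 0.
(ii): focus "in the basement". Looking for same agent, thing, recipient (Selin / the journal / Bruno) with some other setting — fact (6) has in the courtyard there. Refuted.

0, 6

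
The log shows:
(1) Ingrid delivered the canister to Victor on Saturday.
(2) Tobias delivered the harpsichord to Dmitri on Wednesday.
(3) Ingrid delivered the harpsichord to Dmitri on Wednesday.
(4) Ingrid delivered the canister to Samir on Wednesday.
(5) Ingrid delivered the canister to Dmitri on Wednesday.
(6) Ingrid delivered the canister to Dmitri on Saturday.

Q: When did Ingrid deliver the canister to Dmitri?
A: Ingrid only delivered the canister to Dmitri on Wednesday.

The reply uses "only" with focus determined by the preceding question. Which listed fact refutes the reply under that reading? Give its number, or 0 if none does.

6

The question "When did ...?" targets the setting, so in the reply the focus falls on "on Wednesday".
So "only" ranges over settings; the rest (agent = Ingrid, thing = the canister, recipient = Dmitri) is presupposed.
Fact (6) keeps agent = Ingrid, thing = the canister, recipient = Dmitri but has setting = on Saturday; that refutes the reply.
(Fact (4) would refute a reading with focus on the recipient — but that is not what the question asks.)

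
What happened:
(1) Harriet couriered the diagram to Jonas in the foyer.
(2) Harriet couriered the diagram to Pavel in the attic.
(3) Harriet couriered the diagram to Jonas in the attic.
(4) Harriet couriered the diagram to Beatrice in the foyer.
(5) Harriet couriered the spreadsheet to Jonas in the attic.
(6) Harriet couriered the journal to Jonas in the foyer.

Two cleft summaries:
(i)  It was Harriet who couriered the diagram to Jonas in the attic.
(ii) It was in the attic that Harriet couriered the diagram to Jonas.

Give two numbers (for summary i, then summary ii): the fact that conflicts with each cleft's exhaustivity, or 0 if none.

(i): focus "Harriet". No fact shares same thing, recipient, setting (the diagram / Jonas / in the attic) with a different agent. 0.
(ii): focus "in the attic". Looking for same agent, thing, recipient (Harriet / the diagram / Jonas) with some other setting — fact (1) has in the foyer there. Refuted.

0, 1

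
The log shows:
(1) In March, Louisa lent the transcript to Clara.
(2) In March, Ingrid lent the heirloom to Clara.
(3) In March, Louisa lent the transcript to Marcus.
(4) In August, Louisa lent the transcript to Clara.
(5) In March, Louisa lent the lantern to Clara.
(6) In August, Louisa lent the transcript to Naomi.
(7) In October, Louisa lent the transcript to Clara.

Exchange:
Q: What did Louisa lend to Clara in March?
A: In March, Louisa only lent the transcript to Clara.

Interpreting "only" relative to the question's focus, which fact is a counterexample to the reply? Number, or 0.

The question "What did ...?" targets the thing, so in the reply the focus falls on "the transcript".
So "only" ranges over things; the rest (agent = Louisa, recipient = Clara, setting = in March) is presupposed.
Fact (5) shares the background with a different thing (the lantern) — counterexample.
(Fact (3) would refute a reading with focus on the recipient — but that is not what the question asks.)

5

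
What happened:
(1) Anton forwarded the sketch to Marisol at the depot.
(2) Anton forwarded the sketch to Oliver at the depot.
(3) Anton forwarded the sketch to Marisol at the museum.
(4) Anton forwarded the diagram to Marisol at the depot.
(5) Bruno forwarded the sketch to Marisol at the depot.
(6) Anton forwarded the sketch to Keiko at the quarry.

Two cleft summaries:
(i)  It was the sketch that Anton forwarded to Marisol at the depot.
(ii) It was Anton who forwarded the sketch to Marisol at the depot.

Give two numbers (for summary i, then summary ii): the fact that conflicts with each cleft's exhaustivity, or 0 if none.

4, 5

(i): focus "the sketch". Looking for same agent, recipient, setting (Anton / Marisol / at the depot) with some other thing — fact (4) has the diagram there. Refuted.
(ii): focus "Anton". Looking for same thing, recipient, setting (the sketch / Marisol / at the depot) with some other agent — fact (5) has Bruno there. Refuted.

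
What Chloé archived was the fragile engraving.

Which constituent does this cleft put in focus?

In a pseudo-cleft "What ... was X", the post-copular constituent X is the focus.
Here the focus is "the fragile engraving". The backgrounded (presupposed) material includes "Chloé".

the fragile engraving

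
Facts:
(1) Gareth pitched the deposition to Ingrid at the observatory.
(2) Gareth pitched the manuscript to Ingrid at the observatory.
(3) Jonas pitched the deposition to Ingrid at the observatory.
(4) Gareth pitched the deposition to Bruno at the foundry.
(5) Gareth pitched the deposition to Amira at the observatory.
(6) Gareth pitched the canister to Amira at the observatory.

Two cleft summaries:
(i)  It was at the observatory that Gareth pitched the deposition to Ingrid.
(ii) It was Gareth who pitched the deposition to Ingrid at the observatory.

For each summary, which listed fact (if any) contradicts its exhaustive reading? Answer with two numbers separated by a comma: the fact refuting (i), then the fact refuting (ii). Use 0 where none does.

0, 3

Summary (i) focuses "at the observatory" (the setting); background agent = Gareth, thing = the deposition, recipient = Ingrid. No fact matches that background with a different setting, so 0.
Summary (ii) focuses "Gareth" (the agent); background thing = the deposition, recipient = Ingrid, setting = at the observatory. Fact (3) matches that background with agent = Jonas — refutes (ii).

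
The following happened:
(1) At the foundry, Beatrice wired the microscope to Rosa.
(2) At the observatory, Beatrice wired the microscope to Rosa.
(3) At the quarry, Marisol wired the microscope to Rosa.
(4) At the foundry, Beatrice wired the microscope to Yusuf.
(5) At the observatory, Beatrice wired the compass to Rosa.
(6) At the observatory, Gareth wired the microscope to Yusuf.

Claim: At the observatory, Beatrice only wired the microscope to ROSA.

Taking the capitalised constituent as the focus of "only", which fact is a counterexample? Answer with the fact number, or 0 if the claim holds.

Focus (in capitals) is "Rosa" — the recipient. "Only" excludes alternative recipients while holding fixed Beatrice as agent and the microscope as thing and at the observatory as setting.
Every other fact changes something in the background, not just the recipient. Nothing refutes the claim.

0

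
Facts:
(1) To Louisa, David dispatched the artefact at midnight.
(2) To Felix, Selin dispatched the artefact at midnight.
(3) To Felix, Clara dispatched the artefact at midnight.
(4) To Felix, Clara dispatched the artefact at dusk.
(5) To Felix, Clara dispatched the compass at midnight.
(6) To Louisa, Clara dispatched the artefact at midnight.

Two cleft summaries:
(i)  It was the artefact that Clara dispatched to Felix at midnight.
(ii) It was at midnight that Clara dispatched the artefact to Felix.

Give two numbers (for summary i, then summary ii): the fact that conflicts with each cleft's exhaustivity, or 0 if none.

Summary (i) focuses "the artefact" (the thing); background Clara as agent and Felix as recipient and at midnight as setting. Fact (5) matches that background with thing = the compass — refutes (i).
Summary (ii) focuses "at midnight" (the setting); background Clara as agent and the artefact as thing and Felix as recipient. Fact (4) matches that background with setting = at dusk — refutes (ii).

5, 4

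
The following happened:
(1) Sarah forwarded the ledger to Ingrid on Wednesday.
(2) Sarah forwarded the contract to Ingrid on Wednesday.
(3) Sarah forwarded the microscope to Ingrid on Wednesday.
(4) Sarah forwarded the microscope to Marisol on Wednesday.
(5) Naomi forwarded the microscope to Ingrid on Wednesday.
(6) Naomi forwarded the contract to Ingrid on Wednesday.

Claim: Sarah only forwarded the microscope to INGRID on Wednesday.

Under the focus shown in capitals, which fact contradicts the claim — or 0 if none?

4

The capitals mark "Ingrid" as focus. So "only" rules out other recipients, with the rest (Sarah as agent and the microscope as thing and on Wednesday as setting) as background.
Fact (4) shares the background but differs in recipient (Marisol) — a counterexample.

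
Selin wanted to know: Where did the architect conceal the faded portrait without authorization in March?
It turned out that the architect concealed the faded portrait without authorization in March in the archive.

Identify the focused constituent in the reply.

in the archive

The wh-word "where" asks about the location.
In the answer, "the architect", "the faded portrait", "without authorization" and "in March" are given — repeated from the question.
The constituent filling the location gap is "in the archive"; that is the focus and would carry nuclear stress.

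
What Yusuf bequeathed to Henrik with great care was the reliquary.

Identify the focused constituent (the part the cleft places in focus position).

the reliquary

In a pseudo-cleft "What ... was X", the post-copular constituent X is the focus.
Here the focus is "the reliquary". The backgrounded (presupposed) material includes "Yusuf", "to Henrik" and "with great care".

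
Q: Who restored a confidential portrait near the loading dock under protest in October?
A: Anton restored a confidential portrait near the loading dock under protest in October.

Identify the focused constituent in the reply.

The wh-word "who" asks about the subject (agent).
In the answer, "a confidential portrait", "in October", "near the loading dock" and "under protest" are given — repeated from the question.
The constituent filling the subject (agent) gap is "Anton"; that is the focus and would carry nuclear stress.

Anton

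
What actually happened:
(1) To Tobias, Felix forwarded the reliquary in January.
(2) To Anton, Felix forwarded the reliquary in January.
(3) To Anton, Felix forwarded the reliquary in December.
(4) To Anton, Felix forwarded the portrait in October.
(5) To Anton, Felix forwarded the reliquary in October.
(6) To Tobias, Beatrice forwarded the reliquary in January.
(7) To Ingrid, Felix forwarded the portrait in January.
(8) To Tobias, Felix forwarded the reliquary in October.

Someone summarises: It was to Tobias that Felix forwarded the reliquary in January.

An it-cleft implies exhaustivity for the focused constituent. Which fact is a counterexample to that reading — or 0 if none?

Focus of the cleft: "Tobias" (the recipient). Presupposed background: same agent, thing, setting (Felix / the reliquary / in January).
Exhaustivity: Tobias is the only recipient satisfying that background.
But fact (2) also has same agent, thing, setting (Felix / the reliquary / in January), with recipient = Anton — so the exhaustive reading fails.

2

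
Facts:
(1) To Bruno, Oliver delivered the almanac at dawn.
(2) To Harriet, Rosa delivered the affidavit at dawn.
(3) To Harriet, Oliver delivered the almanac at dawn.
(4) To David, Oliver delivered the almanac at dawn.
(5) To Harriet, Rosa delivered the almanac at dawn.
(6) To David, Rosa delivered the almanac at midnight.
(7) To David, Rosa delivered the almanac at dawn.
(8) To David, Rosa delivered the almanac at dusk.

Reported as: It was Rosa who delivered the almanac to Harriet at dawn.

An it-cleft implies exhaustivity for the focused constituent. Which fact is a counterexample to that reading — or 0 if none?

Focus of the cleft: "Rosa" (the agent). Presupposed background: the almanac as thing and Harriet as recipient and at dawn as setting.
Exhaustivity: Rosa is the only agent satisfying that background.
But fact (3) also has the almanac as thing and Harriet as recipient and at dawn as setting, with agent = Oliver — so the exhaustive reading fails.

3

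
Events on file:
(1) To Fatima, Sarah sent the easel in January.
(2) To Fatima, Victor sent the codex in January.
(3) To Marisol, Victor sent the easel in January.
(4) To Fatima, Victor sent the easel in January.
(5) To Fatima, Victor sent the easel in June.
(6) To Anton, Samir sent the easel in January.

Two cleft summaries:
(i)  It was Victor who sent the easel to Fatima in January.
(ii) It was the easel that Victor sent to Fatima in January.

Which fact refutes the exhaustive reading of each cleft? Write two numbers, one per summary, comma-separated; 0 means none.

Summary (i) focuses "Victor" (the agent); background thing = the easel, recipient = Fatima, setting = in January. Fact (1) matches that background with agent = Sarah — refutes (i).
Summary (ii) focuses "the easel" (the thing); background agent = Victor, recipient = Fatima, setting = in January. Fact (2) matches that background with thing = the codex — refutes (ii).

1, 2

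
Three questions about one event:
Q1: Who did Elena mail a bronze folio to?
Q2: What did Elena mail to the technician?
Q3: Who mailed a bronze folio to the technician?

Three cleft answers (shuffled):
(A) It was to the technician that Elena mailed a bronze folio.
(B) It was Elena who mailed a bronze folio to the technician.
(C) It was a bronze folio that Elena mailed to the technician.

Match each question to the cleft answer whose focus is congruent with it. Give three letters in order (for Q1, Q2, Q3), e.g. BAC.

Q1 asks about the recipient; cleft (A) focuses "to the technician", which is the recipient — so Q1 → A.
Q2 asks about the direct object; cleft (C) focuses "a bronze folio", which is the direct object — so Q2 → C.
Q3 asks about the subject (agent); cleft (B) focuses "Elena", which is the subject (agent) — so Q3 → B.
Mapping: Q1→A, Q2→C, Q3→B.

ACB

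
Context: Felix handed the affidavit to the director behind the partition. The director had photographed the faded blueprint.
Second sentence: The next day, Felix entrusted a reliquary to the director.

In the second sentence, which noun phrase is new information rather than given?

"Felix" and "the director" in the second sentence are given — already mentioned in the context.
"a reliquary" has no antecedent in the context; it is discourse-new (the indefinite article also signals a new referent).

a reliquary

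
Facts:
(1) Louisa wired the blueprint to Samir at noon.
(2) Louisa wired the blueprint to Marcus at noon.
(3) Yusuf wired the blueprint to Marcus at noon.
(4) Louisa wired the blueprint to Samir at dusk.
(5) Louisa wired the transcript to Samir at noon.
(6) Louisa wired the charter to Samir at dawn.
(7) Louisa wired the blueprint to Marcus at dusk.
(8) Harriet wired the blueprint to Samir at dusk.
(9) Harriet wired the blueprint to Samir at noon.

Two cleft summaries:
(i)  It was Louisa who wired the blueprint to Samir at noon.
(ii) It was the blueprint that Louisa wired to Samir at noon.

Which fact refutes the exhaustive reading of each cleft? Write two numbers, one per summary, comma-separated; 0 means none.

9, 5

Summary (i) focuses "Louisa" (the agent); background same thing, recipient, setting (the blueprint / Samir / at noon). Fact (9) matches that background with agent = Harriet — refutes (i).
Summary (ii) focuses "the blueprint" (the thing); background same agent, recipient, setting (Louisa / Samir / at noon). Fact (5) matches that background with thing = the transcript — refutes (ii).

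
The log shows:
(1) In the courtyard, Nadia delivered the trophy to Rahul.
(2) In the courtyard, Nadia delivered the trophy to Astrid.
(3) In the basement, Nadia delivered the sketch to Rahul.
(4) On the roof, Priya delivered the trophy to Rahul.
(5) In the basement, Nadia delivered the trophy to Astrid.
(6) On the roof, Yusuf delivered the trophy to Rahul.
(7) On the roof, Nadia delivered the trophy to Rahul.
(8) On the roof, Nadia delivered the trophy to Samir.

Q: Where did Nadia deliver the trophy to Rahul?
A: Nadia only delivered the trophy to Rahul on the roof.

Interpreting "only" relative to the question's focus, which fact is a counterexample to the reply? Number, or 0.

The question "Where did ...?" targets the setting, so in the reply the focus falls on "on the roof".
"Only" then excludes alternative settings while the background — Nadia as agent and the trophy as thing and Rahul as recipient — is held fixed.
Fact (1) keeps Nadia as agent and the trophy as thing and Rahul as recipient but has setting = in the courtyard; that refutes the reply.
(Fact (8) would refute a reading with focus on the recipient — but that is not what the question asks.)

1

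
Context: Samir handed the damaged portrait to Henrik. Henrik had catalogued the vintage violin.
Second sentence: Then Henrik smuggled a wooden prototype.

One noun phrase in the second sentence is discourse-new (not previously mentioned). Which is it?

"Henrik" in the second sentence is given — already mentioned in the context.
"a wooden prototype" has no antecedent in the context; it is discourse-new (the indefinite article also signals a new referent).

a wooden prototype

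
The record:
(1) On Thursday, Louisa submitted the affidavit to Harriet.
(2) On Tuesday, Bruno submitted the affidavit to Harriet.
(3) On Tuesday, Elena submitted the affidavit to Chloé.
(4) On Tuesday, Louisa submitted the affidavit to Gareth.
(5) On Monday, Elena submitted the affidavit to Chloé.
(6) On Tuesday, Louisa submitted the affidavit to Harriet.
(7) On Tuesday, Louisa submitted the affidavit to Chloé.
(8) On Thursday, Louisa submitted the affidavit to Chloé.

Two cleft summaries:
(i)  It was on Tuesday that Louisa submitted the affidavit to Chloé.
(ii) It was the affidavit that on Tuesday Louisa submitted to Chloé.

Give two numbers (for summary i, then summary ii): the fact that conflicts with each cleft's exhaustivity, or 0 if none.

8, 0

(i): focus "on Tuesday". Looking for agent = Louisa, thing = the affidavit, recipient = Chloé with some other setting — fact (8) has on Thursday there. Refuted.
(ii): focus "the affidavit". No fact shares agent = Louisa, recipient = Chloé, setting = on Tuesday with a different thing. 0.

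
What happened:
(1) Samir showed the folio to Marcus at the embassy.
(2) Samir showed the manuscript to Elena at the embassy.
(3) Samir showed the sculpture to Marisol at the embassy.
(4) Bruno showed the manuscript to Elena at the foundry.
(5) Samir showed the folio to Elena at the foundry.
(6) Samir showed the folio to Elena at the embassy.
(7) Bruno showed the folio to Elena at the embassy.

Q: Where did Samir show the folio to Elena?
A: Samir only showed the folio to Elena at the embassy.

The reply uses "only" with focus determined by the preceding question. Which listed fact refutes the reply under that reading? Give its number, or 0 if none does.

Answering "Where did ...?" puts focus on the setting — here, "at the embassy".
"Only" then excludes alternative settings while the background — agent = Samir, thing = the folio, recipient = Elena — is held fixed.
Fact (5) keeps agent = Samir, thing = the folio, recipient = Elena but has setting = at the foundry; that refutes the reply.
(Fact (1) would refute a reading with focus on the recipient — but that is not what the question asks.)

5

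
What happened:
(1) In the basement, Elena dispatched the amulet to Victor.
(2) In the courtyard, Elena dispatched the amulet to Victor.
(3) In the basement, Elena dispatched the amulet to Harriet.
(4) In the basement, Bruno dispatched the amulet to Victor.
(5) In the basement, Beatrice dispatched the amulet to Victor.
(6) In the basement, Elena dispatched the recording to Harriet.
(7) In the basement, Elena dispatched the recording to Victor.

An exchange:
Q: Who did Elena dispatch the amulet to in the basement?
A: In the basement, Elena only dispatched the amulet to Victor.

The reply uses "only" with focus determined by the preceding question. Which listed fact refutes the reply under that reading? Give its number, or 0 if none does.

Answering "Who did ... to ...?" puts focus on the recipient — here, "Victor".
"Only" then excludes alternative recipients while the background — Elena as agent and the amulet as thing and in the basement as setting — is held fixed.
Fact (3) keeps Elena as agent and the amulet as thing and in the basement as setting but has recipient = Harriet; that refutes the reply.
(Fact (7) would refute a reading with focus on the thing — but that is not what the question asks.)

3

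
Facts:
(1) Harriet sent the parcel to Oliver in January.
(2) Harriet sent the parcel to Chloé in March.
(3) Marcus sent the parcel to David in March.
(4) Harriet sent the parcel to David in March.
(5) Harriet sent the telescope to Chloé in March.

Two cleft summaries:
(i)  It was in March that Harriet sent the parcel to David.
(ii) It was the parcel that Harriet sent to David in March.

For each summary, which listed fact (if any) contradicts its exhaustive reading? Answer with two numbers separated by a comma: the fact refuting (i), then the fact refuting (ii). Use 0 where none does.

0, 0

Summary (i) focuses "in March" (the setting); background Harriet as agent and the parcel as thing and David as recipient. No fact matches that background with a different setting, so 0.
Summary (ii) focuses "the parcel" (the thing); background Harriet as agent and David as recipient and in March as setting. No fact matches that background with a different thing, so 0.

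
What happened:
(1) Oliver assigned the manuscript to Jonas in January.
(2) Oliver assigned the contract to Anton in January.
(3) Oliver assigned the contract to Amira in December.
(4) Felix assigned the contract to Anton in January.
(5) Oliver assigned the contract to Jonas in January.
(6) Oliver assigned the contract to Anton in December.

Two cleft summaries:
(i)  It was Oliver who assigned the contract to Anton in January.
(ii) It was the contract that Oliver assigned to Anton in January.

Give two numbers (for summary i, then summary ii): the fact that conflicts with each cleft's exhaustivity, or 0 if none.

4, 0

(i): focus "Oliver". Looking for the contract as thing and Anton as recipient and in January as setting with some other agent — fact (4) has Felix there. Refuted.
(ii): focus "the contract". No fact shares Oliver as agent and Anton as recipient and in January as setting with a different thing. 0.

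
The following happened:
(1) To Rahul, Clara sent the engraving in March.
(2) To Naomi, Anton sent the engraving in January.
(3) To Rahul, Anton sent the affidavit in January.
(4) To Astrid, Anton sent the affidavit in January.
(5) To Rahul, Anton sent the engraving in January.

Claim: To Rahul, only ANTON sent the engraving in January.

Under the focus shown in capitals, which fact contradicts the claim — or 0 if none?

0

The capitals mark "Anton" as focus. So "only" rules out other agents, with the rest (the engraving as thing and Rahul as recipient and in January as setting) as background.
Every other fact changes something in the background, not just the agent. Nothing refutes the claim.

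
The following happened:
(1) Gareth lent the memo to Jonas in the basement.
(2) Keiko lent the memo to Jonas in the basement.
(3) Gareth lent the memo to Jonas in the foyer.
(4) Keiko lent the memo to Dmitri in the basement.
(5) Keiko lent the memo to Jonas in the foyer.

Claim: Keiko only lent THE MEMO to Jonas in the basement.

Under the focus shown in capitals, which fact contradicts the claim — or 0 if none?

0

Focus (in capitals) is "the memo" — the thing. "Only" excludes alternative things while holding fixed agent = Keiko, recipient = Jonas, setting = in the basement.
No fact matches agent = Keiko, recipient = Jonas, setting = in the basement with a different thing — every other fact differs on at least one backgrounded slot. So no fact refutes it.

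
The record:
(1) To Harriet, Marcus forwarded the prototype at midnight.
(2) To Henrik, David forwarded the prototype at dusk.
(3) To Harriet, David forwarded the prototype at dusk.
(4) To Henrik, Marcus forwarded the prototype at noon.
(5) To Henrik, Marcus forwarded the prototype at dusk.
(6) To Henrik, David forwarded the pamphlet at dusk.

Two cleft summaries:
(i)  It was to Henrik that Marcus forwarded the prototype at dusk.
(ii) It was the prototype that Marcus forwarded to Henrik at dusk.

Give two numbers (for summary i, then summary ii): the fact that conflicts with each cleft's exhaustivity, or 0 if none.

0, 0

(i): focus "Henrik". No fact shares same agent, thing, setting (Marcus / the prototype / at dusk) with a different recipient. 0.
(ii): focus "the prototype". No fact shares same agent, recipient, setting (Marcus / Henrik / at dusk) with a different thing. 0.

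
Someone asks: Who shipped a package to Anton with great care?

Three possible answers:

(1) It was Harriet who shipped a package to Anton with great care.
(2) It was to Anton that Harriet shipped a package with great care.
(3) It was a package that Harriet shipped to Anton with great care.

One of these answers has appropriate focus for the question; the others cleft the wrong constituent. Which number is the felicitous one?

The question word "who" targets the subject (agent).
Option (1) clefts "Harriet" — that matches what the question asks about.
Option (2) clefts "to Anton" — the recipient, not what was asked.
Option (3) clefts "a package" — the direct object, not what was asked.
So the congruent reply is (1).

1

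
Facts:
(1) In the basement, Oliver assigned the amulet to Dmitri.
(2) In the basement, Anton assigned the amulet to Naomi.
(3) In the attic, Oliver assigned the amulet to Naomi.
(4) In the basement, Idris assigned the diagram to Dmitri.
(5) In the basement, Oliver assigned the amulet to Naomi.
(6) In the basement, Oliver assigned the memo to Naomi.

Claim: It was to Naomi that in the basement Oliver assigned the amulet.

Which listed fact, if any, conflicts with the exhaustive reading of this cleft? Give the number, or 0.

1

The cleft puts "Naomi" in focus and presupposes the open proposition with agent = Oliver, thing = the amulet, setting = in the basement.
The exhaustive reading says no other recipient fits that background.
Fact (1) shares the background but with recipient = Dmitri; exhaustivity is violated.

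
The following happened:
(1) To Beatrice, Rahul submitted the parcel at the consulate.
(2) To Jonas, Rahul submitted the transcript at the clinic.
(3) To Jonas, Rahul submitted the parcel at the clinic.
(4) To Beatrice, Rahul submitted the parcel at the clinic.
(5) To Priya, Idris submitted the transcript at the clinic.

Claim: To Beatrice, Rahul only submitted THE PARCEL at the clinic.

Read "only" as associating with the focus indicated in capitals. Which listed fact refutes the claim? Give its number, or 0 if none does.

0

Focus (in capitals) is "the parcel" — the thing. "Only" excludes alternative things while holding fixed Rahul as agent and Beatrice as recipient and at the clinic as setting.
No fact matches Rahul as agent and Beatrice as recipient and at the clinic as setting with a different thing — every other fact differs on at least one backgrounded slot. So no fact refutes it.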